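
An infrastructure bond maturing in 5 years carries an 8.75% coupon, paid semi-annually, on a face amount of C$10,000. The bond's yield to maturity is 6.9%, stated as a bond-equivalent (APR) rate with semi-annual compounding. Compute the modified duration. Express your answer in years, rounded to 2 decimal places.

Periodic yield y = 0.0345. First find Macaulay duration:
  t   CF        PV=CF/(1+0.0345)^t    t·PV
  1       437.50       422.9096       422.9096
  2       437.50       408.8058       817.6116
  3       437.50       395.1724     1,185.5171
  4       437.50       381.9936     1,527.9744
  5       437.50       369.2543     1,846.2716
  6       437.50       356.9399     2,141.6393
  7       437.50       345.0361     2,415.2530
  8       437.50       333.5294     2,668.2350
  9       437.50       322.4064     2,901.6573
  10   10,437.50     7,435.1809    74,351.8088
  Σ                 10,771.2284    90,278.8778
P = 10,771.2284; Macaulay duration = 90,278.8778 / 10,771.2284 = 8.38148 half-year periods = 4.19074 years.
Modified duration = D_Mac / (1 + y) = 4.19074 / 1.0345 = 4.05098 years.

4.05 years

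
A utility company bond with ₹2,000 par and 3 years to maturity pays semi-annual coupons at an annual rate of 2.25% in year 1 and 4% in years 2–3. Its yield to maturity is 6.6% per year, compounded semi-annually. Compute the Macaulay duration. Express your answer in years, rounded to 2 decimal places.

Periodic yield y = 0.033. Discount each cash flow and weight by its period:
  t   CF        PV=CF/(1+0.033)^t    t·PV
  1        22.50        21.7812        21.7812
  2        22.50        21.0854        42.1708
  3        40.00        36.2877       108.8630
  4        40.00        35.1284       140.5137
  5        40.00        34.0062       170.0311
  6     2,040.00     1,678.9132    10,073.4791
  Σ                  1,827.2021    10,556.8389
Price P = Σ PV = 1,827.2021.
Macaulay duration = Σ(t·PV) / P = 10,556.8389 / 1,827.2021 = 5.77760 half-year periods.
In years: 5.77760 / 2 = 2.88880 years.

2.89 years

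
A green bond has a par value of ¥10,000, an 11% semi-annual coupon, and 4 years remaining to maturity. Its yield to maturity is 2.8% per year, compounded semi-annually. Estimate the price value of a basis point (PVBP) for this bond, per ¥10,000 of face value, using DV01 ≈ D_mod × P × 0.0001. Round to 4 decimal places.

¥4.4322

Periodic yield y = 0.014.
  t   CF        PV=CF/(1+0.014)^t    t·PV
  1       550.00       542.4063       542.4063
  2       550.00       534.9175     1,069.8349
  3       550.00       527.5320     1,582.5961
  4       550.00       520.2485     2,080.9942
  5       550.00       513.0656     2,565.3281
  6       550.00       505.9819     3,035.8912
  7       550.00       498.9959     3,492.9715
  8    10,550.00     9,439.4963    75,515.9702
  Σ                 13,082.6440    89,885.9926
P = 13,082.6440; D_Mac = 6.87063 half-year periods = 3.43531 yrs; D_mod = 3.38788 yrs.
DV01 ≈ 3.38788 × 13,082.6440 × 0.0001 = 4.432248.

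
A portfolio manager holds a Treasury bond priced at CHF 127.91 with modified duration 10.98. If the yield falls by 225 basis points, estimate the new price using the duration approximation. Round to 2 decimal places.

CHF 159.51

Duration approximation: ΔP/P ≈ -D_mod · Δy = -10.98 × (-0.0225) = +0.247050.
New price ≈ 127.91 × (1 + 0.247050) = 159.5101655.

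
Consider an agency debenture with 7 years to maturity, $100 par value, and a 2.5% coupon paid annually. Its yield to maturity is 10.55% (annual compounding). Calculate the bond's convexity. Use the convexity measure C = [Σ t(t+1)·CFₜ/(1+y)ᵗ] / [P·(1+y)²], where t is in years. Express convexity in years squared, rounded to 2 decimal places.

40.17

With y = 0.1055:
  t   CF        PV=CF/(1+0.1055)^t    t·PV        t(t+1)·PV
  1         2.50         2.2614         2.2614           4.5228
  2         2.50         2.0456         4.0912          12.2737
  3         2.50         1.8504         5.5512          22.2047
  4         2.50         1.6738         6.6952          33.4761
  5         2.50         1.5141         7.5704          45.4221
  6         2.50         1.3696         8.2175          57.5224
  7       102.50        50.7940       355.5582       2,844.4655
  Σ                     61.5089       389.9451       3,019.8873
P = 61.5089.
Convexity = Σ t(t+1)·PV / [P·(1+y)²] = 3,019.8873 / (61.5089 × 1.222130) = 40.17309.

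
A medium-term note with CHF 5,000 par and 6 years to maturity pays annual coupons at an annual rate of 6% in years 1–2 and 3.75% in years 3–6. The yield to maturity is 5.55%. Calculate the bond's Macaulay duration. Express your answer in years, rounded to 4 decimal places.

Periodic yield y = 0.0555. Discount each cash flow and weight by its year:
  t   CF        PV=CF/(1+0.0555)^t    t·PV
  1       300.00       284.2255       284.2255
  2       300.00       269.2804       538.5608
  3       187.50       159.4507       478.3522
  4       187.50       151.0666       604.2662
  5       187.50       143.1232       715.6161
  6     5,187.50     3,751.5322    22,509.1935
  Σ                  4,758.6787    25,130.2143
Price P = Σ PV = 4,758.6787.
Macaulay duration = Σ(t·PV) / P = 25,130.2143 / 4,758.6787 = 5.28092 years.

5.2809 years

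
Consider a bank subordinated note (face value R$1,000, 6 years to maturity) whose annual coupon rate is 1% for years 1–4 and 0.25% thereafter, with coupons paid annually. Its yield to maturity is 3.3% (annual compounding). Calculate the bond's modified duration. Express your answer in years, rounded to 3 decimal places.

Periodic yield y = 0.033. First find Macaulay duration:
  t   CF        PV=CF/(1+0.033)^t    t·PV
  1        10.00         9.6805         9.6805
  2        10.00         9.3713        18.7426
  3        10.00         9.0719        27.2157
  4        10.00         8.7821        35.1284
  5         2.50         2.1254        10.6269
  6     1,002.50       825.0541     4,950.3249
  Σ                    864.0854     5,051.7191
P = 864.0854; Macaulay duration = 5,051.7191 / 864.0854 = 5.84632 years.
Modified duration = D_Mac / (1 + y) = 5.84632 / 1.033 = 5.65955 years.

5.660 years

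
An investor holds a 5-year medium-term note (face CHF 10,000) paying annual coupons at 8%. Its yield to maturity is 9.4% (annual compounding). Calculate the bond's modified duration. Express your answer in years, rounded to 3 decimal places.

3.922 years

Periodic yield y = 0.094. First find Macaulay duration:
  t   CF        PV=CF/(1+0.094)^t    t·PV
  1       800.00       731.2614       731.2614
  2       800.00       668.4291     1,336.8582
  3       800.00       610.9955     1,832.9865
  4       800.00       558.4968     2,233.9873
  5    10,800.00     6,891.8711    34,459.3554
  Σ                  9,461.0539    40,594.4488
P = 9,461.0539; Macaulay duration = 40,594.4488 / 9,461.0539 = 4.29069 years.
Modified duration = D_Mac / (1 + y) = 4.29069 / 1.094 = 3.92202 years.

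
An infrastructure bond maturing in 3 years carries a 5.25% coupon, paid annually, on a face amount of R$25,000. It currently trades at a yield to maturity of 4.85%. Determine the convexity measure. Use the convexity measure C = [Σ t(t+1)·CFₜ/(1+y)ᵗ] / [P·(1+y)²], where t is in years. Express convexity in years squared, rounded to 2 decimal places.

With y = 0.0485:
  t   CF        PV=CF/(1+0.0485)^t    t·PV        t(t+1)·PV
  1     1,312.50     1,251.7883     1,251.7883       2,503.5765
  2     1,312.50     1,193.8849     2,387.7697       7,163.3091
  3    26,312.50    22,827.4189    68,482.2567     273,929.0270
  Σ                 25,273.0920    72,121.8147     283,595.9126
P = 25,273.0920.
Convexity = Σ t(t+1)·PV / [P·(1+y)²] = 283,595.9126 / (25,273.0920 × 1.099352) = 10.20716.

10.21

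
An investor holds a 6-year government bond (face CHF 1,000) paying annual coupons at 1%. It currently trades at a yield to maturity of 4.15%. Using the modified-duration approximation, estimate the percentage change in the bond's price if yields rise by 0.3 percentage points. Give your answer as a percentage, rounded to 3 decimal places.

Periodic yield y = 0.0415. Modified duration first:
  t   CF        PV=CF/(1+0.0415)^t    t·PV
  1        10.00         9.6015         9.6015
  2        10.00         9.2189        18.4379
  3        10.00         8.8516        26.5548
  4        10.00         8.4989        33.9956
  5        10.00         8.1603        40.8013
  6     1,010.00       791.3448     4,748.0685
  Σ                    835.6760     4,877.4597
P = 835.6760; D_Mac = 5.83654 yrs; D_mod = 5.83654/(1+0.0415) = 5.60398 yrs.
ΔP/P ≈ -D_mod · Δy = -5.60398 × (+0.003) = -0.016812 = -1.6812%.

-1.681%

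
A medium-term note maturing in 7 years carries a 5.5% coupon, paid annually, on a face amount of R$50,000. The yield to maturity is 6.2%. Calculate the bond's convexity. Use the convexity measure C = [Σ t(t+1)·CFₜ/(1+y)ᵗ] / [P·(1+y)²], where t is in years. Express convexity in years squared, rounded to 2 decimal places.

With y = 0.062:
  t   CF        PV=CF/(1+0.062)^t    t·PV        t(t+1)·PV
  1     2,750.00     2,589.4539     2,589.4539       5,178.9077
  2     2,750.00     2,438.2805     4,876.5609      14,629.6828
  3     2,750.00     2,295.9326     6,887.7979      27,551.1918
  4     2,750.00     2,161.8951     8,647.5806      43,237.9030
  5     2,750.00     2,035.6828    10,178.4141      61,070.4844
  6     2,750.00     1,916.8388    11,501.0328      80,507.2299
  7    52,750.00    34,621.8959   242,353.2716   1,938,826.1728
  Σ                 48,059.9797   287,034.1118   2,171,001.5724
P = 48,059.9797.
Convexity = Σ t(t+1)·PV / [P·(1+y)²] = 2,171,001.5724 / (48,059.9797 × 1.127844) = 40.05231.

40.05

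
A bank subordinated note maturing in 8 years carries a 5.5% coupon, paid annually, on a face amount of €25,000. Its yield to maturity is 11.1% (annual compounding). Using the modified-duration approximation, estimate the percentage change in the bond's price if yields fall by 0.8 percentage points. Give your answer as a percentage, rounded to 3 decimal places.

Periodic yield y = 0.111. Modified duration first:
  t   CF        PV=CF/(1+0.111)^t    t·PV
  1     1,375.00     1,237.6238     1,237.6238
  2     1,375.00     1,113.9728     2,227.9456
  3     1,375.00     1,002.6758     3,008.0273
  4     1,375.00       902.4984     3,609.9938
  5     1,375.00       812.3298     4,061.6492
  6     1,375.00       731.1700     4,387.0198
  7     1,375.00       658.1188     4,606.8315
  8    26,375.00    11,362.6596    90,901.2769
  Σ                 17,821.0490   114,040.3678
P = 17,821.0490; D_Mac = 6.39920 yrs; D_mod = 6.39920/(1+0.111) = 5.75985 yrs.
ΔP/P ≈ -D_mod · Δy = -5.75985 × (-0.008) = +0.046079 = +4.6079%.

+4.608%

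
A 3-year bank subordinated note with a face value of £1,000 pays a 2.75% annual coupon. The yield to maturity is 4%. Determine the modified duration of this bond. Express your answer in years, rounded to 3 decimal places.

Periodic yield y = 0.04. First find Macaulay duration:
  t   CF        PV=CF/(1+0.04)^t    t·PV
  1        27.50        26.4423        26.4423
  2        27.50        25.4253        50.8506
  3     1,027.50       913.4438     2,740.3313
  Σ                    965.3114     2,817.6242
P = 965.3114; Macaulay duration = 2,817.6242 / 965.3114 = 2.91888 years.
Modified duration = D_Mac / (1 + y) = 2.91888 / 1.04 = 2.80661 years.

2.807 years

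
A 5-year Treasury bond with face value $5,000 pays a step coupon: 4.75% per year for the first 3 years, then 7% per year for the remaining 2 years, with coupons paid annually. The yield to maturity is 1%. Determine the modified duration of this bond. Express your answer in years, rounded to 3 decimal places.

Periodic yield y = 0.01. First find Macaulay duration:
  t   CF        PV=CF/(1+0.01)^t    t·PV
  1       237.50       235.1485       235.1485
  2       237.50       232.8203       465.6406
  3       237.50       230.5152       691.5455
  4       350.00       336.3431     1,345.3725
  5     5,350.00     5,090.3414    25,451.7071
  Σ                  6,125.1685    28,189.4142
P = 6,125.1685; Macaulay duration = 28,189.4142 / 6,125.1685 = 4.60223 years.
Modified duration = D_Mac / (1 + y) = 4.60223 / 1.01 = 4.55666 years.

4.557 years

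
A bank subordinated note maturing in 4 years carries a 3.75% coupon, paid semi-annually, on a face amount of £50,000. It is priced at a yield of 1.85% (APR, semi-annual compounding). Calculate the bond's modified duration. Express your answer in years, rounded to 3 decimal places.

Periodic yield y = 0.00925. First find Macaulay duration:
  t   CF        PV=CF/(1+0.00925)^t    t·PV
  1       937.50       928.9076       928.9076
  2       937.50       920.3940     1,840.7879
  3       937.50       911.9583     2,735.8750
  4       937.50       903.6000     3,614.4002
  5       937.50       895.3184     4,476.5918
  6       937.50       887.1126     5,322.6754
  7       937.50       878.9820     6,152.8738
  8    50,937.50    47,320.3079   378,562.4629
  Σ                 53,646.5807   403,634.5746
P = 53,646.5807; Macaulay duration = 403,634.5746 / 53,646.5807 = 7.52396 half-year periods = 3.76198 years.
Modified duration = D_Mac / (1 + y) = 3.76198 / 1.00925 = 3.72750 years.

3.727 years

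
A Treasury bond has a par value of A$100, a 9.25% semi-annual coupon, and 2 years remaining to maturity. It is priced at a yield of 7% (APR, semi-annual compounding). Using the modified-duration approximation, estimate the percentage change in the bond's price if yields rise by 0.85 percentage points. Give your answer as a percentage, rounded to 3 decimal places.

-1.539%

Periodic yield y = 0.035. Modified duration first:
  t   CF        PV=CF/(1+0.035)^t    t·PV
  1        4.625         4.4686         4.4686
  2        4.625         4.3175         8.6350
  3        4.625         4.1715        12.5145
  4      104.625        91.1746       364.6986
  Σ                    104.1322       390.3166
P = 104.1322; D_Mac = 3.74828 half-year periods = 1.87414 yrs; D_mod = 1.87414/(1+0.035) = 1.81076 yrs.
ΔP/P ≈ -D_mod · Δy = -1.81076 × (+0.0085) = -0.015391 = -1.5391%.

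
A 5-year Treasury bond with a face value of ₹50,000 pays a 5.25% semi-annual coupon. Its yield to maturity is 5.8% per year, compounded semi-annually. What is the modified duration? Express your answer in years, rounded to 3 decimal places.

Periodic yield y = 0.029. First find Macaulay duration:
  t   CF        PV=CF/(1+0.029)^t    t·PV
  1     1,312.50     1,275.5102     1,275.5102
  2     1,312.50     1,239.5629     2,479.1258
  3     1,312.50     1,204.6286     3,613.8859
  4     1,312.50     1,170.6790     4,682.7158
  5     1,312.50     1,137.6861     5,688.4303
  6     1,312.50     1,105.6230     6,633.7380
  7     1,312.50     1,074.4636     7,521.2449
  8     1,312.50     1,044.1823     8,353.4581
  9     1,312.50     1,014.7544     9,132.7895
  10   51,312.50    38,553.9986   385,539.9856
  Σ                 48,821.0885   434,920.8842
P = 48,821.0885; Macaulay duration = 434,920.8842 / 48,821.0885 = 8.90846 half-year periods = 4.45423 years.
Modified duration = D_Mac / (1 + y) = 4.45423 / 1.029 = 4.32870 years.

4.329 years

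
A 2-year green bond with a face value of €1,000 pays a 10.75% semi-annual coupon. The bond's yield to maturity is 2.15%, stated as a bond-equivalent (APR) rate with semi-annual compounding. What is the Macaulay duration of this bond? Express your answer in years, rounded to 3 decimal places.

Periodic yield y = 0.01075. Discount each cash flow and weight by its period:
  t   CF        PV=CF/(1+0.01075)^t    t·PV
  1        53.75        53.1783        53.1783
  2        53.75        52.6127       105.2255
  3        53.75        52.0532       156.1595
  4     1,053.75     1,009.6308     4,038.5232
  Σ                  1,167.4750     4,353.0865
Price P = Σ PV = 1,167.4750.
Macaulay duration = Σ(t·PV) / P = 4,353.0865 / 1,167.4750 = 3.72863 half-year periods.
In years: 3.72863 / 2 = 1.86432 years.

1.864 years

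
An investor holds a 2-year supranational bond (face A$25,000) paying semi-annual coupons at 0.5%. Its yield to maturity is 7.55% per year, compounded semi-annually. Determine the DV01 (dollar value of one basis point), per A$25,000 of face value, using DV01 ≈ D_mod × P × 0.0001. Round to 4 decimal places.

Periodic yield y = 0.03775.
  t   CF        PV=CF/(1+0.03775)^t    t·PV
  1        62.50        60.2265        60.2265
  2        62.50        58.0356       116.0712
  3        62.50        55.9245       167.7734
  4    25,062.50    21,609.9331    86,439.7323
  Σ                 21,784.1196    86,783.8033
P = 21,784.1196; D_Mac = 3.98381 half-year periods = 1.99191 yrs; D_mod = 1.91945 yrs.
DV01 ≈ 1.91945 × 21,784.1196 × 0.0001 = 4.181344.

A$4.1813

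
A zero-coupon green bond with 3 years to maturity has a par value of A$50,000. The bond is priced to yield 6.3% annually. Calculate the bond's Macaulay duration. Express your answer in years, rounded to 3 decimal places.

A zero-coupon bond has a single cash flow at maturity, so its Macaulay duration equals its maturity: 3 years.

3.000 years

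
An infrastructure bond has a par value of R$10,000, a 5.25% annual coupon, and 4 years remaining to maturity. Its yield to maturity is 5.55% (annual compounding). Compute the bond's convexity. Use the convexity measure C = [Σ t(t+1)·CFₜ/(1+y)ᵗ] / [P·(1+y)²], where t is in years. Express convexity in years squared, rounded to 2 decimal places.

16.22

With y = 0.0555:
  t   CF        PV=CF/(1+0.0555)^t    t·PV        t(t+1)·PV
  1       525.00       497.3946       497.3946         994.7892
  2       525.00       471.2407       942.4815       2,827.4444
  3       525.00       446.4621     1,339.3863       5,357.5451
  4    10,525.00     8,479.8692    33,919.4768     169,597.3842
  Σ                  9,894.9666    36,698.7392     178,777.1629
P = 9,894.9666.
Convexity = Σ t(t+1)·PV / [P·(1+y)²] = 178,777.1629 / (9,894.9666 × 1.114080) = 16.21740.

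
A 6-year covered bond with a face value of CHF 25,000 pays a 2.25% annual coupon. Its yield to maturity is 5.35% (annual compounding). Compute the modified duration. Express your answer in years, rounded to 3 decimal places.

5.359 years

Periodic yield y = 0.0535. First find Macaulay duration:
  t   CF        PV=CF/(1+0.0535)^t    t·PV
  1       562.50       533.9345       533.9345
  2       562.50       506.8197     1,013.6393
  3       562.50       481.0818     1,443.2453
  4       562.50       456.6510     1,826.6038
  5       562.50       433.4608     2,167.3040
  6    25,562.50    18,698.0401   112,188.2403
  Σ                 21,109.9877   119,172.9672
P = 21,109.9877; Macaulay duration = 119,172.9672 / 21,109.9877 = 5.64534 years.
Modified duration = D_Mac / (1 + y) = 5.64534 / 1.0535 = 5.35865 years.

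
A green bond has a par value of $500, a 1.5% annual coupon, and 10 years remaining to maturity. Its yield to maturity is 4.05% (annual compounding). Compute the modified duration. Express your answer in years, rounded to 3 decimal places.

8.901 years

Periodic yield y = 0.0405. First find Macaulay duration:
  t   CF        PV=CF/(1+0.0405)^t    t·PV
  1         7.50         7.2081         7.2081
  2         7.50         6.9275        13.8550
  3         7.50         6.6579        19.9736
  4         7.50         6.3987        25.5949
  5         7.50         6.1497        30.7483
  6         7.50         5.9103        35.4617
  7         7.50         5.6802        39.7617
  8         7.50         5.4591        43.6732
  9         7.50         5.2467        47.2199
  10      507.50       341.2049     3,412.0485
  Σ                    396.8430     3,675.5448
P = 396.8430; Macaulay duration = 3,675.5448 / 396.8430 = 9.26196 years.
Modified duration = D_Mac / (1 + y) = 9.26196 / 1.0405 = 8.90145 years.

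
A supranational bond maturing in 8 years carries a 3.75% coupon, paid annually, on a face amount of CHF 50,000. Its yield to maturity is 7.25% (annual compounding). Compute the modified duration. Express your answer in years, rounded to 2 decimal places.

Periodic yield y = 0.0725. First find Macaulay duration:
  t   CF        PV=CF/(1+0.0725)^t    t·PV
  1     1,875.00     1,748.2517     1,748.2517
  2     1,875.00     1,630.0716     3,260.1431
  3     1,875.00     1,519.8802     4,559.6407
  4     1,875.00     1,417.1378     5,668.5510
  5     1,875.00     1,321.3406     6,606.7028
  6     1,875.00     1,232.0192     7,392.1150
  7     1,875.00     1,148.7358     8,041.1508
  8    51,875.00    29,633.2785   237,066.2281
  Σ                 39,650.7154   274,342.7834
P = 39,650.7154; Macaulay duration = 274,342.7834 / 39,650.7154 = 6.91899 years.
Modified duration = D_Mac / (1 + y) = 6.91899 / 1.0725 = 6.45127 years.

6.45 years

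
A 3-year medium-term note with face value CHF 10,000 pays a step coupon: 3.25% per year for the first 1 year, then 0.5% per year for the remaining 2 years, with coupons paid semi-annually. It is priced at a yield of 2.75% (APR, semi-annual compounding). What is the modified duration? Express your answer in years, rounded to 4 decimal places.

Periodic yield y = 0.01375. First find Macaulay duration:
  t   CF        PV=CF/(1+0.01375)^t    t·PV
  1       162.50       160.2959       160.2959
  2       162.50       158.1218       316.2435
  3        25.00        23.9965        71.9894
  4        25.00        23.6710        94.6840
  5        25.00        23.3499       116.7497
  6    10,025.00     9,236.3244    55,417.9464
  Σ                  9,625.7595    56,177.9089
P = 9,625.7595; Macaulay duration = 56,177.9089 / 9,625.7595 = 5.83621 half-year periods = 2.91810 years.
Modified duration = D_Mac / (1 + y) = 2.91810 / 1.01375 = 2.87852 years.

2.8785 years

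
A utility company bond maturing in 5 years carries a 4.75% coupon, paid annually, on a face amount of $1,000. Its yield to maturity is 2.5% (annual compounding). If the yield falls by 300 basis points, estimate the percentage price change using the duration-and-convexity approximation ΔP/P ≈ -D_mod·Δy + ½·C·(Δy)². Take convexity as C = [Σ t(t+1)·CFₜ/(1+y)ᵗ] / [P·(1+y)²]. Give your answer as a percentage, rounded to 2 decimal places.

+14.58%

With y = 0.025:
  t   CF        PV=CF/(1+0.025)^t    t·PV        t(t+1)·PV
  1        47.50        46.3415        46.3415          92.6829
  2        47.50        45.2112        90.4224         271.2671
  3        47.50        44.1085       132.3254         529.3017
  4        47.50        43.0327       172.1306         860.6531
  5     1,047.50       925.8374     4,629.1868      27,775.1210
  Σ                  1,104.5311     5,070.4067      29,529.0258
P = 1,104.5311; D_Mac = 4.59055 yrs; D_mod = 4.47859 yrs; C = 25.44623.
Duration effect: -4.47859 × (-0.03) = +0.134358
Convexity effect: 0.5 × 25.44623 × (-0.03)² = +0.0114508
ΔP/P ≈ +0.134358 + 0.0114508 = +0.145808 = +14.5808%.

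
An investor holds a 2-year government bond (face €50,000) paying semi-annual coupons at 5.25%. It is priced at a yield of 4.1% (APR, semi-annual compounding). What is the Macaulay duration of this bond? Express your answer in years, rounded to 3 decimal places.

Periodic yield y = 0.0205. Discount each cash flow and weight by its period:
  t   CF        PV=CF/(1+0.0205)^t    t·PV
  1     1,312.50     1,286.1342     1,286.1342
  2     1,312.50     1,260.2981     2,520.5963
  3     1,312.50     1,234.9810     3,704.9431
  4    51,312.50    47,311.9816   189,247.9264
  Σ                 51,093.3950   196,759.6000
Price P = Σ PV = 51,093.3950.
Macaulay duration = Σ(t·PV) / P = 196,759.6000 / 51,093.3950 = 3.85098 half-year periods.
In years: 3.85098 / 2 = 1.92549 years.

1.925 years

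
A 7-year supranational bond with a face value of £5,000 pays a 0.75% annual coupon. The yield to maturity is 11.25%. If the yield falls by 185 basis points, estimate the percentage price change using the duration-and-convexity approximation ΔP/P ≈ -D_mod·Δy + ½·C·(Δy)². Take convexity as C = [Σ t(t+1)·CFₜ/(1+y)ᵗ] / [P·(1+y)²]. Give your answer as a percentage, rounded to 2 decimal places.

With y = 0.1125:
  t   CF        PV=CF/(1+0.1125)^t    t·PV        t(t+1)·PV
  1        37.50        33.7079        33.7079          67.4157
  2        37.50        30.2992        60.5984         181.7952
  3        37.50        27.2352        81.7057         326.8229
  4        37.50        24.4811        97.9245         489.6223
  5        37.50        22.0055       110.0275         660.1649
  6        37.50        19.7802       118.6813         830.7693
  7     5,037.50     2,388.4432    16,719.1025     133,752.8204
  Σ                  2,545.9524    17,221.7478     136,309.4107
P = 2,545.9524; D_Mac = 6.76436 yrs; D_mod = 6.08033 yrs; C = 43.25891.
Duration effect: -6.08033 × (-0.0185) = +0.112486
Convexity effect: 0.5 × 43.25891 × (-0.0185)² = +0.0074027
ΔP/P ≈ +0.112486 + 0.0074027 = +0.119889 = +11.9889%.

+11.99%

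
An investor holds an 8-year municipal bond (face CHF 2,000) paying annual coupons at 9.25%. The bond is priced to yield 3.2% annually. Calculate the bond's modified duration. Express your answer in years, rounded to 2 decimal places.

6.14 years

Periodic yield y = 0.032. First find Macaulay duration:
  t   CF        PV=CF/(1+0.032)^t    t·PV
  1       185.00       179.2636       179.2636
  2       185.00       173.7050       347.4100
  3       185.00       168.3188       504.9564
  4       185.00       163.0996       652.3985
  5       185.00       158.0423       790.2113
  6       185.00       153.1417       918.8504
  7       185.00       148.3931     1,038.7520
  8     2,185.00     1,698.2979    13,586.3829
  Σ                  2,842.2620    18,018.2251
P = 2,842.2620; Macaulay duration = 18,018.2251 / 2,842.2620 = 6.33940 years.
Modified duration = D_Mac / (1 + y) = 6.33940 / 1.032 = 6.14283 years.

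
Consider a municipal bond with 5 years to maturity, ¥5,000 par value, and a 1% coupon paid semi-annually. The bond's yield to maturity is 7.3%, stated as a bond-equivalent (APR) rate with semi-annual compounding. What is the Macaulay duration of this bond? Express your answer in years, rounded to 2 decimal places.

Periodic yield y = 0.0365. Discount each cash flow and weight by its period:
  t   CF        PV=CF/(1+0.0365)^t    t·PV
  1        25.00        24.1196        24.1196
  2        25.00        23.2703        46.5405
  3        25.00        22.4508        67.3524
  4        25.00        21.6602        86.6409
  5        25.00        20.8975       104.4873
  6        25.00        20.1616       120.9694
  7        25.00        19.4516       136.1611
  8        25.00        18.7666       150.1328
  9        25.00        18.1057       162.9516
  10    5,025.00     3,511.0984    35,110.9841
  Σ                  3,699.9823    36,010.3397
Price P = Σ PV = 3,699.9823.
Macaulay duration = Σ(t·PV) / P = 36,010.3397 / 3,699.9823 = 9.73257 half-year periods.
In years: 9.73257 / 2 = 4.86629 years.

4.87 years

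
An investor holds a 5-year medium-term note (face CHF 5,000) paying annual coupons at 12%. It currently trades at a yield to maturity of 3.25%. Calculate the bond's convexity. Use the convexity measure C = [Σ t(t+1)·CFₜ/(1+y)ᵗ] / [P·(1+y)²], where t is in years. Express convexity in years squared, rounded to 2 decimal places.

With y = 0.0325:
  t   CF        PV=CF/(1+0.0325)^t    t·PV        t(t+1)·PV
  1       600.00       581.1138       581.1138       1,162.2276
  2       600.00       562.8221     1,125.6442       3,376.9325
  3       600.00       545.1061     1,635.3184       6,541.2736
  4       600.00       527.9478     2,111.7913      10,558.9566
  5     5,600.00     4,772.4098    23,862.0488     143,172.2929
  Σ                  6,989.3996    29,315.9165     164,811.6832
P = 6,989.3996.
Convexity = Σ t(t+1)·PV / [P·(1+y)²] = 164,811.6832 / (6,989.3996 × 1.066056) = 22.11913.

22.12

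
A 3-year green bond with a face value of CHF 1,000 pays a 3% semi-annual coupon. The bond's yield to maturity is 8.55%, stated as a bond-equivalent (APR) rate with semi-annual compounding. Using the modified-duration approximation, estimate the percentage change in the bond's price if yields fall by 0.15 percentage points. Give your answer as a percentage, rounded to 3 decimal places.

+0.414%

Periodic yield y = 0.04275. Modified duration first:
  t   CF        PV=CF/(1+0.04275)^t    t·PV
  1        15.00        14.3850        14.3850
  2        15.00        13.7953        27.5906
  3        15.00        13.2297        39.6892
  4        15.00        12.6873        50.7493
  5        15.00        12.1672        60.8359
  6     1,015.00       789.5595     4,737.3569
  Σ                    855.8241     4,930.6069
P = 855.8241; D_Mac = 5.76124 half-year periods = 2.88062 yrs; D_mod = 2.88062/(1+0.04275) = 2.76252 yrs.
ΔP/P ≈ -D_mod · Δy = -2.76252 × (-0.0015) = +0.004144 = +0.4144%.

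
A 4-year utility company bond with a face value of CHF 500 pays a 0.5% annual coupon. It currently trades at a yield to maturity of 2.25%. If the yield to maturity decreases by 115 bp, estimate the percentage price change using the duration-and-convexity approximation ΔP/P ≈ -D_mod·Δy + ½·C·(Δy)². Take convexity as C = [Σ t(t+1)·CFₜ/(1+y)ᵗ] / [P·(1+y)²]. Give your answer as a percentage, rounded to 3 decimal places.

+4.589%

With y = 0.0225:
  t   CF        PV=CF/(1+0.0225)^t    t·PV        t(t+1)·PV
  1         2.50         2.4450         2.4450           4.8900
  2         2.50         2.3912         4.7824          14.3471
  3         2.50         2.3386         7.0157          28.0628
  4       502.50       459.7088     1,838.8351       9,194.1756
  Σ                    466.8835     1,853.0782       9,241.4755
P = 466.8835; D_Mac = 3.96904 yrs; D_mod = 3.88170 yrs; C = 18.93242.
Duration effect: -3.88170 × (-0.0115) = +0.044640
Convexity effect: 0.5 × 18.93242 × (-0.0115)² = +0.0012519
ΔP/P ≈ +0.044640 + 0.0012519 = +0.045891 = +4.5891%.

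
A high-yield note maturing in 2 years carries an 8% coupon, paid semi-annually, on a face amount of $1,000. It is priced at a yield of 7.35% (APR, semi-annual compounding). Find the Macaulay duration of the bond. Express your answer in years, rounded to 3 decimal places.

1.888 years

Periodic yield y = 0.03675. Discount each cash flow and weight by its period:
  t   CF        PV=CF/(1+0.03675)^t    t·PV
  1        40.00        38.5821        38.5821
  2        40.00        37.2145        74.4290
  3        40.00        35.8953       107.6860
  4     1,040.00       900.1962     3,600.7847
  Σ                  1,011.8881     3,821.4817
Price P = Σ PV = 1,011.8881.
Macaulay duration = Σ(t·PV) / P = 3,821.4817 / 1,011.8881 = 3.77659 half-year periods.
In years: 3.77659 / 2 = 1.88829 years.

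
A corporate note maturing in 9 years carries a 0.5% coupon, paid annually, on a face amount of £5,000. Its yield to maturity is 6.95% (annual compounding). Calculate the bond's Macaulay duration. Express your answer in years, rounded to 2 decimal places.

8.75 years

Periodic yield y = 0.0695. Discount each cash flow and weight by its year:
  t   CF        PV=CF/(1+0.0695)^t    t·PV
  1        25.00        23.3754        23.3754
  2        25.00        21.8564        43.7128
  3        25.00        20.4361        61.3082
  4        25.00        19.1081        76.4323
  5        25.00        17.8664        89.3318
  6        25.00        16.7053       100.2320
  7        25.00        15.6198       109.3384
  8        25.00        14.6047       116.8379
  9     5,025.00     2,744.7890    24,703.1011
  Σ                  2,894.3612    25,323.6699
Price P = Σ PV = 2,894.3612.
Macaulay duration = Σ(t·PV) / P = 25,323.6699 / 2,894.3612 = 8.74931 years.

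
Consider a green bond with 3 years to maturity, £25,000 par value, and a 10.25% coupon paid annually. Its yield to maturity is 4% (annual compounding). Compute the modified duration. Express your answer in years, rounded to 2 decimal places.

Periodic yield y = 0.04. First find Macaulay duration:
  t   CF        PV=CF/(1+0.04)^t    t·PV
  1     2,562.50     2,463.9423     2,463.9423
  2     2,562.50     2,369.1753     4,738.3506
  3    27,562.50    24,502.9621    73,508.8864
  Σ                 29,336.0797    80,711.1793
P = 29,336.0797; Macaulay duration = 80,711.1793 / 29,336.0797 = 2.75126 years.
Modified duration = D_Mac / (1 + y) = 2.75126 / 1.04 = 2.64544 years.

2.65 years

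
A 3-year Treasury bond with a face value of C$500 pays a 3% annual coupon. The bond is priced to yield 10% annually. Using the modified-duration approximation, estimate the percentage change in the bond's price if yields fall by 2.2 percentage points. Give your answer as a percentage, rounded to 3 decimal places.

+5.808%

Periodic yield y = 0.1. Modified duration first:
  t   CF        PV=CF/(1+0.1)^t    t·PV
  1        15.00        13.6364        13.6364
  2        15.00        12.3967        24.7934
  3       515.00       386.9271     1,160.7814
  Σ                    412.9602     1,199.2111
P = 412.9602; D_Mac = 2.90394 yrs; D_mod = 2.90394/(1+0.1) = 2.63994 yrs.
ΔP/P ≈ -D_mod · Δy = -2.63994 × (-0.022) = +0.058079 = +5.8079%.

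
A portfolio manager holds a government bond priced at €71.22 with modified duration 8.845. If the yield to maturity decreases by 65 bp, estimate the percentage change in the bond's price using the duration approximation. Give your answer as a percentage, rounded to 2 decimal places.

+5.75%

Duration approximation: ΔP/P ≈ -D_mod · Δy = -8.845 × (-0.0065) = +0.0574925.
As a percentage: +5.74925%.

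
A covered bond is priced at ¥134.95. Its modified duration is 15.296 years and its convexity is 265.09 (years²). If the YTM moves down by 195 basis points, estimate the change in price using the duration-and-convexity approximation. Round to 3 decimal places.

+¥47.053

Duration effect: -D_mod·Δy = -15.296 × (-0.0195) = +0.298272
Convexity effect: ½·C·(Δy)² = 0.5 × 265.09 × (-0.0195)² = +0.05040023625
ΔP/P ≈ +0.298272 + 0.05040023625 = +0.34867223625
ΔP ≈ 134.95 × (+0.34867223625) = +47.0533182819375.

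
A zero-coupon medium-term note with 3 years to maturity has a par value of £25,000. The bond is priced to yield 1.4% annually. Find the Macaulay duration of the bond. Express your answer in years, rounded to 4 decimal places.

3.0000 years

A zero-coupon bond has a single cash flow at maturity, so its Macaulay duration equals its maturity: 3 years.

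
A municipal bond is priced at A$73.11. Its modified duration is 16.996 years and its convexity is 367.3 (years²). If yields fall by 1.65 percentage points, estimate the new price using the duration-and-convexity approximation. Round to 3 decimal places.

Duration effect: -D_mod·Δy = -16.996 × (-0.0165) = +0.280434
Convexity effect: ½·C·(Δy)² = 0.5 × 367.3 × (-0.0165)² = +0.0499987125
ΔP/P ≈ +0.280434 + 0.0499987125 = +0.3304327125
New price ≈ 73.11 × (1 + 0.3304327125) = 97.267935610875.

A$97.268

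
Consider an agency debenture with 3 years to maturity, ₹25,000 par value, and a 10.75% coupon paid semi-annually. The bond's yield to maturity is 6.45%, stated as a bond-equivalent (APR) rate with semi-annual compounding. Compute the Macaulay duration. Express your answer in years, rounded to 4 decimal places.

2.6642 years

Periodic yield y = 0.03225. Discount each cash flow and weight by its period:
  t   CF        PV=CF/(1+0.03225)^t    t·PV
  1     1,343.75     1,301.7680     1,301.7680
  2     1,343.75     1,261.0976     2,522.1952
  3     1,343.75     1,221.6978     3,665.0935
  4     1,343.75     1,183.5290     4,734.1161
  5     1,343.75     1,146.5527     5,732.7635
  6    26,343.75    21,775.5056   130,653.0334
  Σ                 27,890.1507   148,608.9696
Price P = Σ PV = 27,890.1507.
Macaulay duration = Σ(t·PV) / P = 148,608.9696 / 27,890.1507 = 5.32837 half-year periods.
In years: 5.32837 / 2 = 2.66418 years.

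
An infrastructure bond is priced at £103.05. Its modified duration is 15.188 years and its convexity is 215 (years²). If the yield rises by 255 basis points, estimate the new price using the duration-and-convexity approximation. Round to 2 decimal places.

Duration effect: -D_mod·Δy = -15.188 × (+0.0255) = -0.387294
Convexity effect: ½·C·(Δy)² = 0.5 × 215 × (0.0255)² = +0.069901875
ΔP/P ≈ -0.387294 + 0.069901875 = -0.317392125
New price ≈ 103.05 × (1 - 0.317392125) = 70.34274151875.

£70.34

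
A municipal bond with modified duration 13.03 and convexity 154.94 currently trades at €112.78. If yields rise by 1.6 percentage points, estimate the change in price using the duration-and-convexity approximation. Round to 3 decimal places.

Duration effect: -D_mod·Δy = -13.03 × (+0.016) = -0.208480
Convexity effect: ½·C·(Δy)² = 0.5 × 154.94 × (0.016)² = +0.01983232
ΔP/P ≈ -0.208480 + 0.01983232 = -0.18864768
ΔP ≈ 112.78 × (-0.18864768) = -21.2756853504.

-€21.276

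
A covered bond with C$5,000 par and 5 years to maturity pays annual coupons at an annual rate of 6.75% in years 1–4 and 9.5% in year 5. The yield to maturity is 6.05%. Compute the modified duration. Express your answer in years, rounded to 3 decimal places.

Periodic yield y = 0.0605. First find Macaulay duration:
  t   CF        PV=CF/(1+0.0605)^t    t·PV
  1       337.50       318.2461       318.2461
  2       337.50       300.0906       600.1813
  3       337.50       282.9709       848.9127
  4       337.50       266.8278     1,067.3112
  5     5,475.00     4,081.6030    20,408.0149
  Σ                  5,249.7384    23,242.6662
P = 5,249.7384; Macaulay duration = 23,242.6662 / 5,249.7384 = 4.42740 years.
Modified duration = D_Mac / (1 + y) = 4.42740 / 1.0605 = 4.17482 years.

4.175 years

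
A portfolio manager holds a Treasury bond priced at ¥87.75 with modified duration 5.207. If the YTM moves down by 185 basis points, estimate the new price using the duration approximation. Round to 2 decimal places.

¥96.20

Duration approximation: ΔP/P ≈ -D_mod · Δy = -5.207 × (-0.0185) = +0.0963295.
New price ≈ 87.75 × (1 + 0.0963295) = 96.202913625.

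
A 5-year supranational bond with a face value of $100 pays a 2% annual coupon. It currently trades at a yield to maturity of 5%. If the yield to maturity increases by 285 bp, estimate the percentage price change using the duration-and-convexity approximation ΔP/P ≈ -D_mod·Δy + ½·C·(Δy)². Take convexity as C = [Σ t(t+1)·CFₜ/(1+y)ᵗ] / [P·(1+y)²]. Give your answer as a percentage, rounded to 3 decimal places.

With y = 0.05:
  t   CF        PV=CF/(1+0.05)^t    t·PV        t(t+1)·PV
  1         2.00         1.9048         1.9048           3.8095
  2         2.00         1.8141         3.6281          10.8844
  3         2.00         1.7277         5.1830          20.7321
  4         2.00         1.6454         6.5816          32.9081
  5       102.00        79.9197       399.5983       2,397.5901
  Σ                     87.0116       416.8959       2,465.9241
P = 87.0116; D_Mac = 4.79127 yrs; D_mod = 4.56311 yrs; C = 25.70538.
Duration effect: -4.56311 × (+0.0285) = -0.130049
Convexity effect: 0.5 × 25.70538 × (0.0285)² = +0.0104396
ΔP/P ≈ -0.130049 + 0.0104396 = -0.119609 = -11.9609%.

-11.961%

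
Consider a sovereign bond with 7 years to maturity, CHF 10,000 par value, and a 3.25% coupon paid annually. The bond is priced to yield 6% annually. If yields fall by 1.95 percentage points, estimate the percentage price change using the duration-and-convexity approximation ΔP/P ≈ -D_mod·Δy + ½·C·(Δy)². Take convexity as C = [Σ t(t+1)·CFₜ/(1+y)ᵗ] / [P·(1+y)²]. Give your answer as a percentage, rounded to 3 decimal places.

+12.427%

With y = 0.06:
  t   CF        PV=CF/(1+0.06)^t    t·PV        t(t+1)·PV
  1       325.00       306.6038       306.6038         613.2075
  2       325.00       289.2488       578.4977       1,735.4931
  3       325.00       272.8763       818.6288       3,274.5152
  4       325.00       257.4304     1,029.7218       5,148.6088
  5       325.00       242.8589     1,214.2945       7,285.7672
  6       325.00       229.1122     1,374.6731       9,622.7114
  7    10,325.00     6,866.7147    48,067.0029     384,536.0231
  Σ                  8,464.8451    53,389.4225     412,216.3263
P = 8,464.8451; D_Mac = 6.30719 yrs; D_mod = 5.95018 yrs; C = 43.34055.
Duration effect: -5.95018 × (-0.0195) = +0.116029
Convexity effect: 0.5 × 43.34055 × (-0.0195)² = +0.0082401
ΔP/P ≈ +0.116029 + 0.0082401 = +0.124269 = +12.4269%.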